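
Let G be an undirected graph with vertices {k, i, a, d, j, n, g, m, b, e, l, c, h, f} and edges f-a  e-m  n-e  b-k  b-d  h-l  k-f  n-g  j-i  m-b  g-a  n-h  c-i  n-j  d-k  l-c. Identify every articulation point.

Removing n increases the component count from 1 to 2, so n is a cut vertex.
By contrast removing k leaves 1 component; it is not a cut vertex. No other vertex is a cut vertex either.

n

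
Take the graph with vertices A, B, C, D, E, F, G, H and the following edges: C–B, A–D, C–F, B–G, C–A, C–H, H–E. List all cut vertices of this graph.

A, B, C, H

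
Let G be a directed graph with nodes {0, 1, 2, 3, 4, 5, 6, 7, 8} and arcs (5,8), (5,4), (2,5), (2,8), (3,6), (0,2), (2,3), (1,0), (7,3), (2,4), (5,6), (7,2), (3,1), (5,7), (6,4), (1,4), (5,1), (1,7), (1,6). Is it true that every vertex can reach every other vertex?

No

There is no directed path from 4 to 1, so the graph is not strongly connected.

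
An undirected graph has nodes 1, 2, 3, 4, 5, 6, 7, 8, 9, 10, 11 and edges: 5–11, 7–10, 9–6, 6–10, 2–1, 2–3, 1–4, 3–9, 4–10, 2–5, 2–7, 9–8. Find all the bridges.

The edges on the cycle 2-3-9-6-10-4-1-2 are not bridges since each lies on that cycle.
But removing 11–5 disconnects 11 from 5; removing 2–5 disconnects 2 from 5; removing 9–8 disconnects 9 from 8 — these are bridges.

11-5, 2-5, 8-9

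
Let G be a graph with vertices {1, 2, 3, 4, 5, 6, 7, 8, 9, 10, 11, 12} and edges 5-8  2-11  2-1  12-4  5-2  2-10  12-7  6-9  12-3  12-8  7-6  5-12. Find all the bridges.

The edges on the cycle 5-12-8-5 are not bridges since each lies on that cycle.
But removing 2-11 disconnects 2 from 11; removing 12-7 disconnects 12 from 7; removing 7-6 disconnects 7 from 6; removing 2-1 disconnects 2 from 1 — these are bridges.
In total 9 edges are bridges.

1-2, 10-2, 11-2, 12-3, 12-4, 12-7, 2-5, 6-7, 6-9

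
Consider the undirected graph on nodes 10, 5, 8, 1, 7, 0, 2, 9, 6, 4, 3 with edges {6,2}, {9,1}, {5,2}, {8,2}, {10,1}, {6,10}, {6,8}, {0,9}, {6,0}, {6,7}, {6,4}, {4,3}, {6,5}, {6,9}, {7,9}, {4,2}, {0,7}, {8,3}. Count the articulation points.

Removing 6 increases the component count from 1 to 2, so 6 is a cut vertex.
By contrast removing 8 leaves 1 component; it is not a cut vertex. No other vertex is a cut vertex either.

1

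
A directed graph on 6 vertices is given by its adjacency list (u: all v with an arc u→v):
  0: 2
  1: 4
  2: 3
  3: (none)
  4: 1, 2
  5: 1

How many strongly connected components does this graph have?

{1, 4} are all mutually reachable — one SCC of size 2.
{2} is an SCC by itself.
{0} is an SCC by itself.
{3} is an SCC by itself.
{5} is an SCC by itself.
That gives 5 strongly connected components.

5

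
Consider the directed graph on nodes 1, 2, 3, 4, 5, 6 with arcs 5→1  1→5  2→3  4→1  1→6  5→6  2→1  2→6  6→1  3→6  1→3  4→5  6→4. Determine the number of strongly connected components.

2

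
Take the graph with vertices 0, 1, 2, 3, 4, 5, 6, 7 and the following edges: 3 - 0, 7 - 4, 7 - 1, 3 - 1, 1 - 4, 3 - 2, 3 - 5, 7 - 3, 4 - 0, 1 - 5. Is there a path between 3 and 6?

The component containing 3 is {0, 1, 2, 3, 4, 5, 7}, and 6 is not in it.

No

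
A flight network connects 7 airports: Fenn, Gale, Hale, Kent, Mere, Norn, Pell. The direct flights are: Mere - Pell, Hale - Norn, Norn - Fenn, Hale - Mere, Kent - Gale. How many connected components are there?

Starting from Gale we can reach Gale, Kent. That is one component of size 2.
Starting from Fenn we can reach Fenn, Hale, Mere, Norn, Pell. That is one component of size 5.
Total: 2 components.

2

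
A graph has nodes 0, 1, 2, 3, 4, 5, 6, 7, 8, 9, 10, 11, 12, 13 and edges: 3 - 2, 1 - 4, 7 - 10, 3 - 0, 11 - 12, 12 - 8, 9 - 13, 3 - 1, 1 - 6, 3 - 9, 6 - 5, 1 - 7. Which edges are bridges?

0-3, 1-3, 1-4, 1-6, 1-7, 10-7, 11-12, 12-8, 13-9, 2-3, 3-9, 5-6

removing 11 - 12 disconnects 11 from 12; removing 1 - 7 disconnects 1 from 7; removing 3 - 0 disconnects 3 from 0; removing 10 - 7 disconnects 10 from 7 — these are bridges.
In total 12 edges are bridges.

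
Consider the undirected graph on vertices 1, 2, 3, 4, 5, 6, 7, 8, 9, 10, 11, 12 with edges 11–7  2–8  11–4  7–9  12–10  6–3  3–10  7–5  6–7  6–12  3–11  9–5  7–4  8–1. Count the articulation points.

Removing 7 increases the component count from 2 to 3, so 7 is a cut vertex.
Removing 8 increases the component count from 2 to 3, so 8 is a cut vertex.
By contrast removing 9 leaves 2 components; it is not a cut vertex. No other vertex is a cut vertex either.

2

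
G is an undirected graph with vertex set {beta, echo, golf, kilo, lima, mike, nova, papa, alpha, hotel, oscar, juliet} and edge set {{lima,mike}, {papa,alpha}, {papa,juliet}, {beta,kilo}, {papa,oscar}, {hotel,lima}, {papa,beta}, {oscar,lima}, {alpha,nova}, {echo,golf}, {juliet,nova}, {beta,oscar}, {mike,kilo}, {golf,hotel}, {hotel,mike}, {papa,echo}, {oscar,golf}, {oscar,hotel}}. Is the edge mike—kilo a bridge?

After removing mike—kilo, the path mike-hotel-oscar-beta-kilo still connects them, so the edge is not a bridge.

No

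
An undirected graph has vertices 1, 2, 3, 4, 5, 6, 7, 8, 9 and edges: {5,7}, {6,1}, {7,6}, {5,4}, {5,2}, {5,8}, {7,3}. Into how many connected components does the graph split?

2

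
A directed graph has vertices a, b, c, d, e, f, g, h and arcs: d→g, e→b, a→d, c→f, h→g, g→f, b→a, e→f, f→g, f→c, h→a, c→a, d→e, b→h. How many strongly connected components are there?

{a, b, c, d, e, f, g, h} are all mutually reachable — one SCC of size 8.
That gives 1 strongly connected component.

1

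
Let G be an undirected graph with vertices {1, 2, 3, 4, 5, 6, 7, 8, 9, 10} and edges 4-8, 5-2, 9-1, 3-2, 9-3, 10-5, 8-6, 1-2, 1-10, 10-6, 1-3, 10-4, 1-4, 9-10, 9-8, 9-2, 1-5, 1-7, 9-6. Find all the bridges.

1-7

The edges on the cycle 1-10-5-1 are not bridges since each lies on that cycle.
But removing 1-7 disconnects 1 from 7 — this is a bridge.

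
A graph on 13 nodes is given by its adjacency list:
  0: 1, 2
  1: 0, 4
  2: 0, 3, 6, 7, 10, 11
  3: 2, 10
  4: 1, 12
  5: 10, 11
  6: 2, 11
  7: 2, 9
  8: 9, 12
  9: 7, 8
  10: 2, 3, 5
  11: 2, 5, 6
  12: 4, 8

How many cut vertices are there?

1

Removing 2 increases the component count from 1 to 2, so 2 is a cut vertex.
By contrast removing 9 leaves 1 component; it is not a cut vertex. No other vertex is a cut vertex either.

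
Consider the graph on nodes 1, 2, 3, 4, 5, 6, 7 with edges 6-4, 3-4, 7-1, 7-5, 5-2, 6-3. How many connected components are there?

Starting from 3 we can reach 3, 4, 6. That is one component of size 3.
Starting from 1 we can reach 1, 2, 5, 7. That is one component of size 4.
Total: 2 components.

2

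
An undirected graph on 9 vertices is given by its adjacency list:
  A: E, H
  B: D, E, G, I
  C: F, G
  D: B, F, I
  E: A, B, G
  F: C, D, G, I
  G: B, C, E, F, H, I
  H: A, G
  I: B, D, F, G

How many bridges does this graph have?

The edges on the cycle G-H-A-E-G are not bridges since each lies on that cycle.
Every edge lies on some cycle, so there are no bridges.

0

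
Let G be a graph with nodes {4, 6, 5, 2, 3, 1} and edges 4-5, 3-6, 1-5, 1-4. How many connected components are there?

3

2 is isolated — a component by itself.
Starting from 3 we can reach 3, 6. That is one component of size 2.
Starting from 1 we can reach 1, 4, 5. That is one component of size 3.
Total: 3 components.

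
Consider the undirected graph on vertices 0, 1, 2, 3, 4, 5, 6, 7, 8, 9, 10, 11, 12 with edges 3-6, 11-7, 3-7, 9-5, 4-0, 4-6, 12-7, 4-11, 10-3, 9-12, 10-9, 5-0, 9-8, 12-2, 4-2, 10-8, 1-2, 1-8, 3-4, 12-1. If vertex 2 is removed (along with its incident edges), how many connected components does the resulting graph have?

1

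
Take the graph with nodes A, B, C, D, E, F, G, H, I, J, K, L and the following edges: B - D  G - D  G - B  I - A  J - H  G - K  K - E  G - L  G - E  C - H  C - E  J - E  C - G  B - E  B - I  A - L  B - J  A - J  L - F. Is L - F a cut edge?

Removing L - F leaves no path between L and F: the component count goes from 1 to 2. So it is a bridge.

Yes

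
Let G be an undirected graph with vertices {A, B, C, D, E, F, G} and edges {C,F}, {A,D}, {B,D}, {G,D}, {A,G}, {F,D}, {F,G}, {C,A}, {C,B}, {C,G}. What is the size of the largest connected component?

E is isolated — a component by itself.
Starting from A we can reach A, B, C, D, F, G. That is one component of size 6.
The largest has 6 vertices.

6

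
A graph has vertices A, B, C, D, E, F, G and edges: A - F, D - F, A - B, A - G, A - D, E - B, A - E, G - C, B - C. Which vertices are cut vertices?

A

Removing A increases the component count from 1 to 2, so A is a cut vertex.
By contrast removing G leaves 1 component; it is not a cut vertex. No other vertex is a cut vertex either.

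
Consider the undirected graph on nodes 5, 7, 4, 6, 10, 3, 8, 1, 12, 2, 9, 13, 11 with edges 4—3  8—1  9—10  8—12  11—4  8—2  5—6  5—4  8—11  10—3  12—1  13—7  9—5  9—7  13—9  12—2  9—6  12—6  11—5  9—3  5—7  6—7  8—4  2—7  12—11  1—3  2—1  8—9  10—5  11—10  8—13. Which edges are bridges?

The edges on the cycle 8-13-9-10-3-1-12-8 are not bridges since each lies on that cycle.
Every edge lies on some cycle, so there are no bridges.

none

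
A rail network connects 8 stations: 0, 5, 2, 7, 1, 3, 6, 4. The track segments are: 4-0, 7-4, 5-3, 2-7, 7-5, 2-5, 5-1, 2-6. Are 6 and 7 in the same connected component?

Yes

From 6 we can reach 0, 1, 2, 3, 4, 5, 6, 7, which includes 7.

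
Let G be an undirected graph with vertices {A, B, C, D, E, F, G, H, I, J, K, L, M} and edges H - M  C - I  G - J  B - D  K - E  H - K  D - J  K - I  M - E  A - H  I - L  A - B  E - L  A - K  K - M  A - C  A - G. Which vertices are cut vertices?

A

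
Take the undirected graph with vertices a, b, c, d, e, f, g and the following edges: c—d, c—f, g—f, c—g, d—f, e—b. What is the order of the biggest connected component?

4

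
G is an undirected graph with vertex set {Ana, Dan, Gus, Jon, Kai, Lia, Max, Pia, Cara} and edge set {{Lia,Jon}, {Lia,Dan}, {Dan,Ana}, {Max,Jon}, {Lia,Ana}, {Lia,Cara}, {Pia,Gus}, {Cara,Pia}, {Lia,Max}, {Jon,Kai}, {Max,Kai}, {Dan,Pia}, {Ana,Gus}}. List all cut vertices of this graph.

Removing Lia increases the component count from 1 to 2, so Lia is a cut vertex.
By contrast removing Pia leaves 1 component; it is not a cut vertex. No other vertex is a cut vertex either.

Lia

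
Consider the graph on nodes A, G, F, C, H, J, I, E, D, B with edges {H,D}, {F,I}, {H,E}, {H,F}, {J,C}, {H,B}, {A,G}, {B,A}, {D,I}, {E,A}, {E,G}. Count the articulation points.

Removing H increases the component count from 2 to 3, so H is a cut vertex.
By contrast removing B leaves 2 components; it is not a cut vertex. No other vertex is a cut vertex either.

1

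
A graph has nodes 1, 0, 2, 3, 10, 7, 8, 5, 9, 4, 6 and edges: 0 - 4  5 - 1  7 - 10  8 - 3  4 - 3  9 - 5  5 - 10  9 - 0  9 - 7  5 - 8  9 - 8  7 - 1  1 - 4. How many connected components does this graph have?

3

2 is isolated — a component by itself.
6 is isolated — a component by itself.
Starting from 0 we can reach 0, 1, 3, 4, 5, 7, 8, 9, 10. That is one component of size 9.
Total: 3 components.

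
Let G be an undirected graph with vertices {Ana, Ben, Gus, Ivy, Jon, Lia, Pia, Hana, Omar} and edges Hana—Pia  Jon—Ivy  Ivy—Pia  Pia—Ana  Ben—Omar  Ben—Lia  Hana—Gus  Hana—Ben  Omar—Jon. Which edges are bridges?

The edges on the cycle Hana-Ben-Omar-Jon-Ivy-Pia-Hana are not bridges since each lies on that cycle.
But removing Lia—Ben disconnects Lia from Ben; removing Hana—Gus disconnects Hana from Gus; removing Pia—Ana disconnects Pia from Ana — these are bridges.

Ana-Pia, Ben-Lia, Gus-Hana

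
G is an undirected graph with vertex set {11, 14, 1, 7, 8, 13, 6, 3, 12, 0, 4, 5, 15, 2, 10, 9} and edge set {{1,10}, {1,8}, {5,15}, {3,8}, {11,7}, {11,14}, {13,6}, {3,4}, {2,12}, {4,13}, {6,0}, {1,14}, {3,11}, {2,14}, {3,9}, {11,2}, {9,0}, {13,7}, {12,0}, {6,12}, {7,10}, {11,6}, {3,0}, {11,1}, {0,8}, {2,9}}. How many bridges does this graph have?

1

The edges on the cycle 3-4-13-6-11-3 are not bridges since each lies on that cycle.
But removing 5 - 15 disconnects 5 from 15 — this is a bridge.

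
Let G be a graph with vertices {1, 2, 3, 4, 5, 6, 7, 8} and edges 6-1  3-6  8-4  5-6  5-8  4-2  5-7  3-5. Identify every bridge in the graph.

1-6, 2-4, 4-8, 5-7, 5-8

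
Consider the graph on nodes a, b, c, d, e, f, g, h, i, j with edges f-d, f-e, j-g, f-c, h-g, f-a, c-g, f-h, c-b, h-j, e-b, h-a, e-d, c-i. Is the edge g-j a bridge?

After removing g-j, the path g-h-j still connects them, so the edge is not a bridge.

No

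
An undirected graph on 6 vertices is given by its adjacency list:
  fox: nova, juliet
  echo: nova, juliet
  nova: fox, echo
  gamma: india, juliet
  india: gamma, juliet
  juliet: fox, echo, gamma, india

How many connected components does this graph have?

1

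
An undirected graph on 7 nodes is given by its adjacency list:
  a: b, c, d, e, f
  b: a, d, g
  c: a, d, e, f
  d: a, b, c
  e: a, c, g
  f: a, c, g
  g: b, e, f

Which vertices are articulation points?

none

Removing e, for instance, still leaves 1 component. No single vertex removal increases the component count — the graph has no articulation points.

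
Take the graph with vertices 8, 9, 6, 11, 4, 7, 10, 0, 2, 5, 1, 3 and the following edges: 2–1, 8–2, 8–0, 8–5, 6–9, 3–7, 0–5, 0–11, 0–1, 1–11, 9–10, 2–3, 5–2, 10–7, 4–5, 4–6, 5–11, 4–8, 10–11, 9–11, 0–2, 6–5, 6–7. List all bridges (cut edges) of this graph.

The edges on the cycle 8-0-5-8 are not bridges since each lies on that cycle.
Every edge lies on some cycle, so there are no bridges.

none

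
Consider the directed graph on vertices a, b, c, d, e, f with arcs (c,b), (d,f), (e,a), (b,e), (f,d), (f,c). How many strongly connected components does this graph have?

5

{d, f} are all mutually reachable — one SCC of size 2.
{a} is an SCC by itself.
{c} is an SCC by itself.
{e} is an SCC by itself.
{b} is an SCC by itself.
That gives 5 strongly connected components.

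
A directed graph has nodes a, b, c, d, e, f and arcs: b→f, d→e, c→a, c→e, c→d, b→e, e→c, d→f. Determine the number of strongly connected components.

{c, d, e} are all mutually reachable — one SCC of size 3.
{a} is an SCC by itself.
{f} is an SCC by itself.
{b} is an SCC by itself.
That gives 4 strongly connected components.

4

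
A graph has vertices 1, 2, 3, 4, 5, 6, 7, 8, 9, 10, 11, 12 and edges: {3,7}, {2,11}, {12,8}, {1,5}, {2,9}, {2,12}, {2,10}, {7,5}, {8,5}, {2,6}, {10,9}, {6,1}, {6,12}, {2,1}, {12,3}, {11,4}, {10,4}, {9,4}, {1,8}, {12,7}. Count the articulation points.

Removing 2 increases the component count from 1 to 2, so 2 is a cut vertex.
By contrast removing 12 leaves 1 component; it is not a cut vertex. No other vertex is a cut vertex either.

1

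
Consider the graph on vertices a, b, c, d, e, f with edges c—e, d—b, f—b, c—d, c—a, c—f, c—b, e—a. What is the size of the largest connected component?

Starting from a we can reach a, b, c, d, e, f. That is one component of size 6.
The largest has 6 vertices.

6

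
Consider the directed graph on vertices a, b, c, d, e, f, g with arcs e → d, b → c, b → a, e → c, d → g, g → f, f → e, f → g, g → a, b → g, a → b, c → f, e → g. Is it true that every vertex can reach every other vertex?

Yes

From d we can reach every vertex (a, b, c, d, e, f, g), and every vertex can reach d (a, b, c, d, e, f, g). So the whole graph is one strongly connected component.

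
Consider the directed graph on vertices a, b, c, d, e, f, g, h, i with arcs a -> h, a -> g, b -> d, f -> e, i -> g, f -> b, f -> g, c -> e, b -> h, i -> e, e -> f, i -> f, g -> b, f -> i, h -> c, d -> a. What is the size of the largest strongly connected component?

{a, b, c, d, e, f, g, h, i} are all mutually reachable — one SCC of size 9.
The largest has 9 vertices.

9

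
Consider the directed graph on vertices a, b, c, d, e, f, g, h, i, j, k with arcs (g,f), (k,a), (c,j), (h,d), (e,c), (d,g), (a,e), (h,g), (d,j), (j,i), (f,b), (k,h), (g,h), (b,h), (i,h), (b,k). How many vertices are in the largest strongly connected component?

11

{a, b, c, d, e, f, g, h, i, j, k} are all mutually reachable — one SCC of size 11.
The largest has 11 vertices.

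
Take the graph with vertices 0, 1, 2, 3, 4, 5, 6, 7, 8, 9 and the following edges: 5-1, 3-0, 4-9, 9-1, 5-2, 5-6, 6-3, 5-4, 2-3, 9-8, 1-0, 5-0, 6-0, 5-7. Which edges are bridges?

5-7, 8-9

The edges on the cycle 5-4-9-1-5 are not bridges since each lies on that cycle.
But removing 8-9 disconnects 8 from 9; removing 5-7 disconnects 5 from 7 — these are bridges.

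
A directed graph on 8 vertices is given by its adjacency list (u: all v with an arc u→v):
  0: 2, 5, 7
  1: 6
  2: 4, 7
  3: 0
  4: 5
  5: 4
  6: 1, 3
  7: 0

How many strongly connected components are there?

{0, 2, 7} are all mutually reachable — one SCC of size 3.
{1, 6} are all mutually reachable — one SCC of size 2.
{4, 5} are all mutually reachable — one SCC of size 2.
{3} is an SCC by itself.
That gives 4 strongly connected components.

4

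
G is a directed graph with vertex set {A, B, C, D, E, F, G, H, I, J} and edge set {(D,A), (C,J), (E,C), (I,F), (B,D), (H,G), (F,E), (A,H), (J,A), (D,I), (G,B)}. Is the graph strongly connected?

From B we can reach every vertex (A, B, C, D, E, F, G, H, I, J), and every vertex can reach B (A, B, C, D, E, F, G, H, I, J). So the whole graph is one strongly connected component.

Yes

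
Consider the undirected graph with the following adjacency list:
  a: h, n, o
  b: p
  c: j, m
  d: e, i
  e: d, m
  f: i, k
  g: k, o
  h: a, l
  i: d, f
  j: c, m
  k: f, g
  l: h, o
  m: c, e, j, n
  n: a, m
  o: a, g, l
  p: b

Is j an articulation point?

Deleting j leaves 2 components (was 2), so j is not a cut vertex.

No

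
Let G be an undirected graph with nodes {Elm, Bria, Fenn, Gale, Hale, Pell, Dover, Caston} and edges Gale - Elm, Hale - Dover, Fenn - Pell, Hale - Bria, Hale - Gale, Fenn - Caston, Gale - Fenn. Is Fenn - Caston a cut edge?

Yes

Removing Fenn - Caston leaves no path between Fenn and Caston: the component count goes from 1 to 2. So it is a bridge.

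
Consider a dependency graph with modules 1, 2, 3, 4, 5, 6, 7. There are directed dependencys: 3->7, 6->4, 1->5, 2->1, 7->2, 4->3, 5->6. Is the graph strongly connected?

From 2 we can reach every vertex (1, 2, 3, 4, 5, 6, 7), and every vertex can reach 2 (1, 2, 3, 4, 5, 6, 7). So the whole graph is one strongly connected component.

Yes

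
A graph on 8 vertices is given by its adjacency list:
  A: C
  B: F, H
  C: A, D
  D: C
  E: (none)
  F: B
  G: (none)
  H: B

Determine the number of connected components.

4

G is isolated — a component by itself.
E is isolated — a component by itself.
Starting from A we can reach A, C, D. That is one component of size 3.
Starting from B we can reach B, F, H. That is one component of size 3.
Total: 4 components.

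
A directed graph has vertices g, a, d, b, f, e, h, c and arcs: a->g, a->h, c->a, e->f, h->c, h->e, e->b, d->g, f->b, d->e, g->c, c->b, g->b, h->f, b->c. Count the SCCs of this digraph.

2

{a, b, c, e, f, g, h} are all mutually reachable — one SCC of size 7.
{d} is an SCC by itself.
That gives 2 strongly connected components.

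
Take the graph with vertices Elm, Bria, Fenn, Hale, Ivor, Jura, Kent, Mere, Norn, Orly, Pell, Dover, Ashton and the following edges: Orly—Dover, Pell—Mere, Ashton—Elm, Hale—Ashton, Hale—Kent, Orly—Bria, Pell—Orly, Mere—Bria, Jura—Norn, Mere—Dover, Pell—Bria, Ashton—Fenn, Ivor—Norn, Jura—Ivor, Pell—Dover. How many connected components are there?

3

Starting from Ivor we can reach Ivor, Jura, Norn. That is one component of size 3.
Starting from Elm we can reach Elm, Fenn, Hale, Kent, Ashton. That is one component of size 5.
Starting from Bria we can reach Bria, Mere, Orly, Pell, Dover. That is one component of size 5.
Total: 3 components.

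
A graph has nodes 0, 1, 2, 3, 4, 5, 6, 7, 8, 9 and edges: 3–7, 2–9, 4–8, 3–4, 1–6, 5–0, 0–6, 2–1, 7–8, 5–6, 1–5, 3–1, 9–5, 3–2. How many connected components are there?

1

Starting from 0 we can reach 0, 1, 2, 3, 4, 5, 6, 7, 8, 9. That is one component of size 10.
Total: 1 component.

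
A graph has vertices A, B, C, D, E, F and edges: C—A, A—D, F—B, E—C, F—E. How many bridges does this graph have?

5

removing E—F disconnects E from F; removing A—D disconnects A from D; removing C—E disconnects C from E; removing C—A disconnects C from A — these are bridges.
In total 5 edges are bridges.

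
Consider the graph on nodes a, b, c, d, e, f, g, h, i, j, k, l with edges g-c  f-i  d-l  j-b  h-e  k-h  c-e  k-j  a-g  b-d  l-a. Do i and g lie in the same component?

The component containing i is {f, i}, and g is not in it.

No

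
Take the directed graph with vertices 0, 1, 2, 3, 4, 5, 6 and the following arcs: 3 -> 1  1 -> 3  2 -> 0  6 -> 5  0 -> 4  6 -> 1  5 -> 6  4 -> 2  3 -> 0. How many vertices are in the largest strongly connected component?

{0, 2, 4} are all mutually reachable — one SCC of size 3.
{1, 3} are all mutually reachable — one SCC of size 2.
{5, 6} are all mutually reachable — one SCC of size 2.
The largest has 3 vertices.

3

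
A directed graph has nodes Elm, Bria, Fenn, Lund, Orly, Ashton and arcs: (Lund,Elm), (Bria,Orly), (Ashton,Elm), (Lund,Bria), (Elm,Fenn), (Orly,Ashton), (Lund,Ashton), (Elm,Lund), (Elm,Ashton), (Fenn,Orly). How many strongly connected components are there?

1

{Elm, Bria, Fenn, Lund, Orly, Ashton} are all mutually reachable — one SCC of size 6.
That gives 1 strongly connected component.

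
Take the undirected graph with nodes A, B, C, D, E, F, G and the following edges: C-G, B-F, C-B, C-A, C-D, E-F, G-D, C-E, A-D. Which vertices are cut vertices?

C

Removing C increases the component count from 1 to 2, so C is a cut vertex.
By contrast removing D leaves 1 component; it is not a cut vertex. No other vertex is a cut vertex either.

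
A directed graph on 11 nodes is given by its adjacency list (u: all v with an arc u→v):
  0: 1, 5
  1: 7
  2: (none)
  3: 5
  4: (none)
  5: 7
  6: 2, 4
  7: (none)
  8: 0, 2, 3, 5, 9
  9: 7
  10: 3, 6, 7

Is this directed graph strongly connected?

No

There is no directed path from 4 to 7, so the graph is not strongly connected.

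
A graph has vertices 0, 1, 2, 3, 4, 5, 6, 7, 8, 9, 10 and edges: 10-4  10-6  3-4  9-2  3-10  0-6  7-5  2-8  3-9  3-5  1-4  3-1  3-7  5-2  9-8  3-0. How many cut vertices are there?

1

Removing 3 increases the component count from 1 to 2, so 3 is a cut vertex.
By contrast removing 1 leaves 1 component; it is not a cut vertex. No other vertex is a cut vertex either.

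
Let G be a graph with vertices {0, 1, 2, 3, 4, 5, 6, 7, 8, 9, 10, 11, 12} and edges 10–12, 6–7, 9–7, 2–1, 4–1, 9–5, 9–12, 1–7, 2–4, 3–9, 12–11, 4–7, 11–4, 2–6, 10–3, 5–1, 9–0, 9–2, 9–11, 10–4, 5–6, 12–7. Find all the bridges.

0-9

The edges on the cycle 9-5-6-2-9 are not bridges since each lies on that cycle.
But removing 9–0 disconnects 9 from 0 — this is a bridge.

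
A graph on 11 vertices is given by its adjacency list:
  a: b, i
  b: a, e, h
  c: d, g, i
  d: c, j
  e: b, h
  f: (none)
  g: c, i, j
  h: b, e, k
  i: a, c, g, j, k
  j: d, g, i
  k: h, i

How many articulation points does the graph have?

1

Removing i increases the component count from 2 to 3, so i is a cut vertex.
By contrast removing b leaves 2 components; it is not a cut vertex. No other vertex is a cut vertex either.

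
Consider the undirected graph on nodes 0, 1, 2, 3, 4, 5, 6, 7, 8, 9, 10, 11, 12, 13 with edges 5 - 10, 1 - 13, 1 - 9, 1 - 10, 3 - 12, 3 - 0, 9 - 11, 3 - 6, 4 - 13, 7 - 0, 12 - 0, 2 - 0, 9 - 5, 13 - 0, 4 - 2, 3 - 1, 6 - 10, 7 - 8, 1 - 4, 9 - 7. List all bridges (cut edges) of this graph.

The edges on the cycle 3-1-4-2-0-12-3 are not bridges since each lies on that cycle.
But removing 7 - 8 disconnects 7 from 8; removing 11 - 9 disconnects 11 from 9 — these are bridges.

11-9, 7-8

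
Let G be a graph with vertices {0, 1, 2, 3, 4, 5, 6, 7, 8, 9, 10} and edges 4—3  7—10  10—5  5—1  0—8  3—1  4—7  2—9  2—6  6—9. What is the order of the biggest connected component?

Starting from 0 we can reach 0, 8. That is one component of size 2.
Starting from 2 we can reach 2, 6, 9. That is one component of size 3.
Starting from 1 we can reach 1, 3, 4, 5, 7, 10. That is one component of size 6.
The largest has 6 vertices.

6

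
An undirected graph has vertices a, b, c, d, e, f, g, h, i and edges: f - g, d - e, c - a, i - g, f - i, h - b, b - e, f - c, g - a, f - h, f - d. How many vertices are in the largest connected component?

9

Starting from a we can reach a, b, c, d, e, f, g, h, i. That is one component of size 9.
The largest has 9 vertices.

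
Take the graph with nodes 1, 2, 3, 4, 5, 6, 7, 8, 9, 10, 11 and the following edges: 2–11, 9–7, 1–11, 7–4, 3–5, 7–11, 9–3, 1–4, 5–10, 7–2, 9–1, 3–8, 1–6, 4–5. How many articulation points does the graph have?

Removing 1 increases the component count from 1 to 2, so 1 is a cut vertex.
Removing 3 increases the component count from 1 to 2, so 3 is a cut vertex.
Removing 5 increases the component count from 1 to 2, so 5 is a cut vertex.
By contrast removing 8 leaves 1 component; it is not a cut vertex. No other vertex is a cut vertex either.

3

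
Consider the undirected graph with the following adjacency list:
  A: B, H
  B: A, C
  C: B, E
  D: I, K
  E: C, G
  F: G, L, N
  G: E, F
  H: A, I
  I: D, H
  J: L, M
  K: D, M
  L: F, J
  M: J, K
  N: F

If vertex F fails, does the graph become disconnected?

Yes

Deleting F raises the number of components from 1 to 2, so F is a cut vertex.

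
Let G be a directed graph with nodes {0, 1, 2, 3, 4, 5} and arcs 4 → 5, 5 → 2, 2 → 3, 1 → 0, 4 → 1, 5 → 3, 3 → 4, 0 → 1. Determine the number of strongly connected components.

2

{2, 3, 4, 5} are all mutually reachable — one SCC of size 4.
{0, 1} are all mutually reachable — one SCC of size 2.
That gives 2 strongly connected components.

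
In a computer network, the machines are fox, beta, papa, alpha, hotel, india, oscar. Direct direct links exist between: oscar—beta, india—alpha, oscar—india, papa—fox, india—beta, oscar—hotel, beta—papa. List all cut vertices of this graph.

beta, papa, india, oscar

Removing beta increases the component count from 1 to 2, so beta is a cut vertex.
Removing papa increases the component count from 1 to 2, so papa is a cut vertex.
Removing india increases the component count from 1 to 2, so india is a cut vertex.
Likewise oscar is a cut vertex.
By contrast removing fox leaves 1 component; it is not a cut vertex. No other vertex is a cut vertex either.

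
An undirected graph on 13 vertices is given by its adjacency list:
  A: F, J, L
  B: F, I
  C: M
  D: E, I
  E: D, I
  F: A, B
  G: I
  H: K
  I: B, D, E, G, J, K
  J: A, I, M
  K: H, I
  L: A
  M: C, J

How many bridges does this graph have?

6

The edges on the cycle I-D-E-I are not bridges since each lies on that cycle.
But removing H-K disconnects H from K; removing C-M disconnects C from M; removing K-I disconnects K from I; removing J-M disconnects J from M — these are bridges.
In total 6 edges are bridges.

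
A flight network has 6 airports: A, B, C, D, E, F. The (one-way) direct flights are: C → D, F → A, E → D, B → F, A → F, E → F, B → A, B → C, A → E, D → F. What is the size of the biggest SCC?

4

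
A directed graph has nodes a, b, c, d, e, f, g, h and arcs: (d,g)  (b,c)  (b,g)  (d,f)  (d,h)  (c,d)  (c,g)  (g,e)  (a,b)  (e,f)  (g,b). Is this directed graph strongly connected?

No

There is no directed path from e to d, so the graph is not strongly connected.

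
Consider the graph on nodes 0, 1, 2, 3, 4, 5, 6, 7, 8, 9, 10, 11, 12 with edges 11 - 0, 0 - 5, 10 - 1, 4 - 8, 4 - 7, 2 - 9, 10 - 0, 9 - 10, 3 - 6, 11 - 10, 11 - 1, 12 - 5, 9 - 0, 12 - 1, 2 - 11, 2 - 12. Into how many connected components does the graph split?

3

Starting from 3 we can reach 3, 6. That is one component of size 2.
Starting from 4 we can reach 4, 7, 8. That is one component of size 3.
Starting from 0 we can reach 0, 1, 2, 5, 9, 10, 11, 12. That is one component of size 8.
Total: 3 components.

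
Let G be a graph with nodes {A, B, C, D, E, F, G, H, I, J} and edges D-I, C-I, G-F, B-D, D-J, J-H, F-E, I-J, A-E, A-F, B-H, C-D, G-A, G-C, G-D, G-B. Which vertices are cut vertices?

G

Removing G increases the component count from 1 to 2, so G is a cut vertex.
By contrast removing E leaves 1 component; it is not a cut vertex. No other vertex is a cut vertex either.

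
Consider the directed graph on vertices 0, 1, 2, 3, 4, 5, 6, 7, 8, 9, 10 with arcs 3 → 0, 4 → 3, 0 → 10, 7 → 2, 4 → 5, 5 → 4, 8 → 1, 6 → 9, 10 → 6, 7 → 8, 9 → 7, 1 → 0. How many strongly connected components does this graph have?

4

{0, 1, 6, 7, 8, 9, 10} are all mutually reachable — one SCC of size 7.
{4, 5} are all mutually reachable — one SCC of size 2.
{3} is an SCC by itself.
{2} is an SCC by itself.
That gives 4 strongly connected components.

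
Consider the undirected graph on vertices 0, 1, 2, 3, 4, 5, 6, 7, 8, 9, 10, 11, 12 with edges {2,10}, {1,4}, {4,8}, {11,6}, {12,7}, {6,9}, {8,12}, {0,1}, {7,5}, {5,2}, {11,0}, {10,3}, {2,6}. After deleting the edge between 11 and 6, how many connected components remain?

1

11 and 6 are still connected via 11-0-1-4-8-12-7-5-2-6, so the component count stays at 1.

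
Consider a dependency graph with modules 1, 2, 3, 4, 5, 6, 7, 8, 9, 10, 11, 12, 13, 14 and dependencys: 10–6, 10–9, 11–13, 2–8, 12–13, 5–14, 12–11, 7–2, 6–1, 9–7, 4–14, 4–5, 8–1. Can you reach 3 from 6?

No

The component containing 6 is {1, 2, 6, 7, 8, 9, 10}, and 3 is not in it.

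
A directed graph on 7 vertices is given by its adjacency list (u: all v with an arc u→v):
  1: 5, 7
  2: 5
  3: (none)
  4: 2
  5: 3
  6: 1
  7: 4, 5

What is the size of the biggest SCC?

{6} is an SCC by itself.
{3} is an SCC by itself.
{2} is an SCC by itself.
{5} is an SCC by itself.
{1} is an SCC by itself.
(and 2 more singleton SCCs)
The largest has 1 vertex.

1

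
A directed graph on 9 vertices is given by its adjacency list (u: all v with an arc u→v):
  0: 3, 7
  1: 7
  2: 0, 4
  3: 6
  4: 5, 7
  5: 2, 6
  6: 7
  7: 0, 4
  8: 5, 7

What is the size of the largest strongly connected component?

7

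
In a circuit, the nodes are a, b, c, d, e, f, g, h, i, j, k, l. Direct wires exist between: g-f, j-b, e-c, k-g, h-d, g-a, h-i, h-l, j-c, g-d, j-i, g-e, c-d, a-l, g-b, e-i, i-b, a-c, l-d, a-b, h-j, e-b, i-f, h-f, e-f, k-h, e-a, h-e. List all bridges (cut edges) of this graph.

none

The edges on the cycle k-g-a-l-d-c-j-h-k are not bridges since each lies on that cycle.
Every edge lies on some cycle, so there are no bridges.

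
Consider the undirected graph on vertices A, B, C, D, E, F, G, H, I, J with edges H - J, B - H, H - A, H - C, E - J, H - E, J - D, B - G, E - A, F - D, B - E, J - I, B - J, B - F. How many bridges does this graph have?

The edges on the cycle B-H-A-E-B are not bridges since each lies on that cycle.
But removing H - C disconnects H from C; removing I - J disconnects I from J; removing G - B disconnects G from B — these are bridges.
That makes 3 bridges.

3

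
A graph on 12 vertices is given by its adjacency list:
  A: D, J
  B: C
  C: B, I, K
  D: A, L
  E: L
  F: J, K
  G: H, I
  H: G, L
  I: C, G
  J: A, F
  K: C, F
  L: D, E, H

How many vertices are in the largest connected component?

12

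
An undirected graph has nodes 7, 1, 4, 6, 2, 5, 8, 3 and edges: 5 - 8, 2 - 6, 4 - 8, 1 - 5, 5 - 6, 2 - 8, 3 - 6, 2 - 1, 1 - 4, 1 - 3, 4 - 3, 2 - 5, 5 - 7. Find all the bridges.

5-7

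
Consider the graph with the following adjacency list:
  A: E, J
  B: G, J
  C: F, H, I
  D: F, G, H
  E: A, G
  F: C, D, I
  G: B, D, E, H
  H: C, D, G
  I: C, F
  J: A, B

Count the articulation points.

Removing G increases the component count from 1 to 2, so G is a cut vertex.
By contrast removing F leaves 1 component; it is not a cut vertex. No other vertex is a cut vertex either.

1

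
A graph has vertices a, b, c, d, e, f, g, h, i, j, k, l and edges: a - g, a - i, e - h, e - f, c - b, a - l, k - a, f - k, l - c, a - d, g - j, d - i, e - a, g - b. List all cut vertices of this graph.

a, e, g

Removing a increases the component count from 1 to 3, so a is a cut vertex.
Removing e increases the component count from 1 to 2, so e is a cut vertex.
Removing g increases the component count from 1 to 2, so g is a cut vertex.
By contrast removing j leaves 1 component; it is not a cut vertex. No other vertex is a cut vertex either.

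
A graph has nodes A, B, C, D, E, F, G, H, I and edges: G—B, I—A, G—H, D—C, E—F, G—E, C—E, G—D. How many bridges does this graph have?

4

The edges on the cycle G-D-C-E-G are not bridges since each lies on that cycle.
But removing G—B disconnects G from B; removing E—F disconnects E from F; removing G—H disconnects G from H; removing A—I disconnects A from I — these are bridges.
That makes 4 bridges.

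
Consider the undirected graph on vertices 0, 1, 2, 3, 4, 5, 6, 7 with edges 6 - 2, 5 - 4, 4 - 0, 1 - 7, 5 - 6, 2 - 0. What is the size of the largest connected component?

3 is isolated — a component by itself.
Starting from 1 we can reach 1, 7. That is one component of size 2.
Starting from 0 we can reach 0, 2, 4, 5, 6. That is one component of size 5.
The largest has 5 vertices.

5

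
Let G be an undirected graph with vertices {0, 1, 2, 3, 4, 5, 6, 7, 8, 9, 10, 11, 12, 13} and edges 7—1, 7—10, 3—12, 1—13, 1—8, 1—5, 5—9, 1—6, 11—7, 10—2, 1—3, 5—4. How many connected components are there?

2

0 is isolated — a component by itself.
Starting from 1 we can reach 1, 2, 3, 4, 5, 6, 7, 8, 9, 10, 11, 12, 13. That is one component of size 13.
Total: 2 components.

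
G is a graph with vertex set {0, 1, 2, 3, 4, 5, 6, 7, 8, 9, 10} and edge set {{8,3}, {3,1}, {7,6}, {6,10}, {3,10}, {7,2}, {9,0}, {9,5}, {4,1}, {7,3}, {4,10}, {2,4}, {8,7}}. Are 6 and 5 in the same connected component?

The component containing 6 is {1, 2, 3, 4, 6, 7, 8, 10}, and 5 is not in it.

No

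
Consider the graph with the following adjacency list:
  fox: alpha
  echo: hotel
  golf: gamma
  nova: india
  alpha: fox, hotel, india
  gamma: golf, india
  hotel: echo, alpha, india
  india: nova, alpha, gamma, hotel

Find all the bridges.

The edges on the cycle hotel-alpha-india-hotel are not bridges since each lies on that cycle.
But removing alpha-fox disconnects alpha from fox; removing india-gamma disconnects india from gamma; removing hotel-echo disconnects hotel from echo; removing gamma-golf disconnects gamma from golf — these are bridges.
In total 5 edges are bridges.

alpha-fox, echo-hotel, gamma-golf, gamma-india, india-nova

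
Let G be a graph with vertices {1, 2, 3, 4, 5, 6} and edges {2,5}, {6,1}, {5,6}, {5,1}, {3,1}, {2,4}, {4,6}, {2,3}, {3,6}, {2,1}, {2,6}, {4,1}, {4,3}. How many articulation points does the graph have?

0

Removing 6, for instance, still leaves 1 component. No single vertex removal increases the component count — the graph has no articulation points.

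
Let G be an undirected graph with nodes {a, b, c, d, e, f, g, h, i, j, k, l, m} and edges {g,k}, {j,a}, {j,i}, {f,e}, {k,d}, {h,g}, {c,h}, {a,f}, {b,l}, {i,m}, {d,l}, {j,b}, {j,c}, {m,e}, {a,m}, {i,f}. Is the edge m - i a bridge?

No

After removing m - i, the path m-a-j-i still connects them, so the edge is not a bridge.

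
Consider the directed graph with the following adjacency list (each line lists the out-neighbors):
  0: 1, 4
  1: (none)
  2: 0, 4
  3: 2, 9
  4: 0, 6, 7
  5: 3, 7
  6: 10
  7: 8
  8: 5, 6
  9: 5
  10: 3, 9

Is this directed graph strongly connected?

There is no directed path from 1 to 0, so the graph is not strongly connected.

No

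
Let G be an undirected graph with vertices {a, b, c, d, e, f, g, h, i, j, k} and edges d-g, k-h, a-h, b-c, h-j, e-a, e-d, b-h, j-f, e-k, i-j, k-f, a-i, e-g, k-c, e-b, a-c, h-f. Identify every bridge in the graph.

none

The edges on the cycle e-d-g-e are not bridges since each lies on that cycle.
Every edge lies on some cycle, so there are no bridges.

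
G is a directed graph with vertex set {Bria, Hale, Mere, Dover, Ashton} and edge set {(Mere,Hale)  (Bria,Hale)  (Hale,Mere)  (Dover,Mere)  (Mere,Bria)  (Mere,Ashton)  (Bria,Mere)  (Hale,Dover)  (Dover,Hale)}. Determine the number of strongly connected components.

{Bria, Hale, Mere, Dover} are all mutually reachable — one SCC of size 4.
{Ashton} is an SCC by itself.
That gives 2 strongly connected components.

2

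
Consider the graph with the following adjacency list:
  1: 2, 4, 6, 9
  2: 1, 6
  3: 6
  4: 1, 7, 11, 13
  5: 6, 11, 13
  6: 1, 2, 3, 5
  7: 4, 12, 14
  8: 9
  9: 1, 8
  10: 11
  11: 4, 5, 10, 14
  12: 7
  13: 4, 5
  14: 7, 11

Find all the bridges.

1-9, 10-11, 12-7, 3-6, 8-9

The edges on the cycle 4-7-14-11-4 are not bridges since each lies on that cycle.
But removing 1-9 disconnects 1 from 9; removing 12-7 disconnects 12 from 7; removing 8-9 disconnects 8 from 9; removing 10-11 disconnects 10 from 11 — these are bridges.
In total 5 edges are bridges.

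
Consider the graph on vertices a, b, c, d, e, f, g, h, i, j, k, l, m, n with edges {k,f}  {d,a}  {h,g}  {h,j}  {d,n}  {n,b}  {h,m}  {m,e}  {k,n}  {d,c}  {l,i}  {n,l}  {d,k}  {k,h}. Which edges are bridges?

The edges on the cycle d-k-n-d are not bridges since each lies on that cycle.
But removing k - f disconnects k from f; removing n - l disconnects n from l; removing n - b disconnects n from b; removing i - l disconnects i from l — these are bridges.
In total 11 edges are bridges.

a-d, b-n, c-d, e-m, f-k, g-h, h-j, h-k, h-m, i-l, l-n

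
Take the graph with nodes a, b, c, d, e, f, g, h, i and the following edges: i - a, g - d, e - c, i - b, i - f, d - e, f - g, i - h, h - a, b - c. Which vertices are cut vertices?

Removing i increases the component count from 1 to 2, so i is a cut vertex.
By contrast removing c leaves 1 component; it is not a cut vertex. No other vertex is a cut vertex either.

i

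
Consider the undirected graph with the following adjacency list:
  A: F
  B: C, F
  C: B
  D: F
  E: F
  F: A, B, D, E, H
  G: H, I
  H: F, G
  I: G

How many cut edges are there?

removing G-H disconnects G from H; removing F-A disconnects F from A; removing F-H disconnects F from H; removing F-E disconnects F from E — these are bridges.
In total 8 edges are bridges.

8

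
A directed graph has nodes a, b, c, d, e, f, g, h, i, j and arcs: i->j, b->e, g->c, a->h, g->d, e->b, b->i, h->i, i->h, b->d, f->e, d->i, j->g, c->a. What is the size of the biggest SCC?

7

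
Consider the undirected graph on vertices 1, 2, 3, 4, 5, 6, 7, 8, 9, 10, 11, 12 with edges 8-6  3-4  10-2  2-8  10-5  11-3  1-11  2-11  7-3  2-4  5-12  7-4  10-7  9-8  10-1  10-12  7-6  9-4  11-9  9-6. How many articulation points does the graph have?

1

Removing 10 increases the component count from 1 to 2, so 10 is a cut vertex.
By contrast removing 1 leaves 1 component; it is not a cut vertex. No other vertex is a cut vertex either.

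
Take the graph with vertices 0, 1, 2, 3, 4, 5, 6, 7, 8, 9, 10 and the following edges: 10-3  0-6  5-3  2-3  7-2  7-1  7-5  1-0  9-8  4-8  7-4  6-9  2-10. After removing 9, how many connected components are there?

With 9 gone, the remaining components are: {0, 1, 2, 3, 4, 5, 6, 7, 8, 10}.
That is 1 component.

1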